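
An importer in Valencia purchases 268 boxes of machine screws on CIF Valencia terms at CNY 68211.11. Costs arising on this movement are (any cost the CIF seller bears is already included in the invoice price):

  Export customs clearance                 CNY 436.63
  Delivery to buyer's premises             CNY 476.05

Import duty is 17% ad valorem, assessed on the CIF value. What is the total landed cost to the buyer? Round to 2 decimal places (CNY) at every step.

Total landed cost: CNY 80283.05

CIF: the seller pays costs through ocean freight and marine insurance to the destination port.
Already in the invoice (seller's account under CIF): export clearance — exclude.
The CIF price already equals the CIF value: 68211.11
Import duty = 68211.11 × 17% = 11595.89
Buyer bears: delivery 476.05 + duty 11595.89 = 12071.94
Landed cost = invoice 68211.11 + 12071.94 = 80283.05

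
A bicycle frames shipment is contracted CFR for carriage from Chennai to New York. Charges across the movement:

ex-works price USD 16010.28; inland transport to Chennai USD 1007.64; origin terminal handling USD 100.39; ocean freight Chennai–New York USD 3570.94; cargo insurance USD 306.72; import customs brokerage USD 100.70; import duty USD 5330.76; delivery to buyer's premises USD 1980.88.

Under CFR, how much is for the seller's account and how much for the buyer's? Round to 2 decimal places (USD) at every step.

CFR: the seller pays costs through ocean freight to the destination port, but not insurance.
Seller's account: goods 16010.28 + inland to port 1007.64 + origin terminal 100.39 + freight 3570.94 = 20689.25
Buyer's account: insurance 306.72 + brokerage 100.70 + duty 5330.76 + delivery 1980.88 = 7719.06

Seller: USD 20689.25; buyer: USD 7719.06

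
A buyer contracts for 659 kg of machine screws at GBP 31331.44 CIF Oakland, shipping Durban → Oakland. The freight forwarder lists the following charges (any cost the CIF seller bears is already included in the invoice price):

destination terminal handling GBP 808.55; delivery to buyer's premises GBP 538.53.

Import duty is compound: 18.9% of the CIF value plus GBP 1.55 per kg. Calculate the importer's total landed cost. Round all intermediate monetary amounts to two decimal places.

Total landed cost: GBP 39621.61

CIF: the seller pays costs through ocean freight and marine insurance to the destination port.
The CIF price already equals the CIF value: 31331.44
Ad valorem component: 31331.44 × 18.9% = 5921.64
Specific component: 659 × 1.55 = 1021.45
Import duty = 5921.64 + 1021.45 = 6943.09
Buyer bears: destination terminal 808.55 + delivery 538.53 + duty 6943.09 = 8290.17
Landed cost = invoice 31331.44 + 8290.17 = 39621.61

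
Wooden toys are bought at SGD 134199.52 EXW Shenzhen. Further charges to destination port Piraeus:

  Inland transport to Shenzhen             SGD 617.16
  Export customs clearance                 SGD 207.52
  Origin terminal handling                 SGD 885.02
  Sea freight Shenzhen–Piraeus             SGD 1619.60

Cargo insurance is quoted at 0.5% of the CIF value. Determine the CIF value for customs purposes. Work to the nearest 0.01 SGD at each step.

Let C be the CIF value. C = EXW price + pre-shipment costs + freight + 0.5% × C
C − 0.5% × C = 134199.52 + 617.16 + 207.52 + 885.02 + 1619.60
0.995 × C = 137528.82
C = 137528.82 / 0.995 = 138219.92
Insurance premium = 0.5% × 138219.92 = 691.10

CIF value: SGD 138219.92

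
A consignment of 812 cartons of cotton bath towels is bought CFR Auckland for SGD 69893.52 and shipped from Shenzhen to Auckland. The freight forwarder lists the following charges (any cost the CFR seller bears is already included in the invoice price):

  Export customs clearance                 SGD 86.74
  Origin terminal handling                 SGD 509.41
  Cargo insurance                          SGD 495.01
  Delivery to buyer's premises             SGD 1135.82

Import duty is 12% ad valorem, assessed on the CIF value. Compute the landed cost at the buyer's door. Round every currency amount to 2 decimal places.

CFR: the seller pays costs through ocean freight to the destination port, but not insurance.
Already in the invoice (seller's account under CFR): export clearance, origin terminal — exclude.
CIF value = CFR price + insurance = 69893.52 + 495.01 = 70388.53
Import duty = 70388.53 × 12% = 8446.62
Buyer bears: insurance 495.01 + delivery 1135.82 + duty 8446.62 = 10077.45
Landed cost = invoice 69893.52 + 10077.45 = 79970.97

Total landed cost: SGD 79970.97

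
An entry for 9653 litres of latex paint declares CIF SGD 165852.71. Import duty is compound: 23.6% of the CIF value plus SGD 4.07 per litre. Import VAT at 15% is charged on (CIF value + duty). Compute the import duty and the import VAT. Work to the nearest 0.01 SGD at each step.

Ad valorem component: 165852.71 × 23.6% = 39141.24
Specific component: 9653 × 4.07 = 39287.71
Import duty = 39141.24 + 39287.71 = 78428.95
VAT base = CIF + duty = 165852.71 + 78428.95 = 244281.66
Import VAT = 244281.66 × 15% = 36642.25

Import duty: SGD 78428.95; import VAT: SGD 36642.25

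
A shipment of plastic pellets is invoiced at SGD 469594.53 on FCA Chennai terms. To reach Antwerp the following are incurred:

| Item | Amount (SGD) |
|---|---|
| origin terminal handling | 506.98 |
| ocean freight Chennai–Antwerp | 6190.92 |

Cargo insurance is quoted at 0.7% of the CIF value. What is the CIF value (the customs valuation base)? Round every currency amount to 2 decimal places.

Let C be the CIF value. C = FCA price + pre-shipment costs + freight + 0.7% × C
C − 0.7% × C = 469594.53 + 506.98 + 6190.92
0.993 × C = 476292.43
C = 476292.43 / 0.993 = 479649.98
Insurance premium = 0.7% × 479649.98 = 3357.55

CIF value: SGD 479649.98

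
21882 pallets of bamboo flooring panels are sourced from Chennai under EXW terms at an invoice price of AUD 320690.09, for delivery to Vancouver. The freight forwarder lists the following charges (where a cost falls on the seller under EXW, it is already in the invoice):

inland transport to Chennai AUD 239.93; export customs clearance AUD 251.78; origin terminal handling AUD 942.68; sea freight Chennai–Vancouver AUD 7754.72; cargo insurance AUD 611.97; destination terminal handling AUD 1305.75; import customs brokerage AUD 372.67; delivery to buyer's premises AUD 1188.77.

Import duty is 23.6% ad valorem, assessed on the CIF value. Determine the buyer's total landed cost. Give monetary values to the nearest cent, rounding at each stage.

EXW: the seller makes goods available at their premises; the buyer bears all onward costs.
CIF value = EXW price + inland to port + export clearance + origin terminal + freight + insurance = 320690.09 + 239.93 + 251.78 + 942.68 + 7754.72 + 611.97 = 330491.17
Import duty = 330491.17 × 23.6% = 77995.92
Buyer bears: inland to port 239.93 + export clearance 251.78 + origin terminal 942.68 + freight 7754.72 + insurance 611.97 + destination terminal 1305.75 + brokerage 372.67 + delivery 1188.77 + duty 77995.92 = 90664.19
Landed cost = invoice 320690.09 + 90664.19 = 411354.28

Total landed cost: AUD 411354.28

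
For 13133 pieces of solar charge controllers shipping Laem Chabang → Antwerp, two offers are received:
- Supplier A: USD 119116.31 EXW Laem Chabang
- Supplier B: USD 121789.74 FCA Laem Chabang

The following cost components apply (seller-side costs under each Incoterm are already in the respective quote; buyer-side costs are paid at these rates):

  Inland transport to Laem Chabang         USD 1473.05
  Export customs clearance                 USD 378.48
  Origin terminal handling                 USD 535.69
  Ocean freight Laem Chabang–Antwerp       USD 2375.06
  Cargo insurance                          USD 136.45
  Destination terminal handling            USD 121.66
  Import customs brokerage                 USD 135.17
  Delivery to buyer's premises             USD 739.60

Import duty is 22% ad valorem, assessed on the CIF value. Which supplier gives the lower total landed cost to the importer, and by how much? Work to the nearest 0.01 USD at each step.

Supplier A is cheaper by USD 1002.72

Supplier A (EXW):
CIF value = EXW price + inland to port + export clearance + origin terminal + freight + insurance = 119116.31 + 1473.05 + 378.48 + 535.69 + 2375.06 + 136.45 = 124015.04
Import duty = 124015.04 × 22% = 27283.31
Buyer bears (A): 1473.05 + 378.48 + 535.69 + 2375.06 + 136.45 + 121.66 + 135.17 + 739.60 = 5895.16
Landed cost (A) = invoice 119116.31 + 5895.16 + duty 27283.31 = 152294.78
Supplier B (FCA):
CIF value = FCA price + origin terminal + freight + insurance = 121789.74 + 535.69 + 2375.06 + 136.45 = 124836.94
Import duty = 124836.94 × 22% = 27464.13
Buyer bears (B): 535.69 + 2375.06 + 136.45 + 121.66 + 135.17 + 739.60 = 4043.63
Landed cost (B) = invoice 121789.74 + 4043.63 + duty 27464.13 = 153297.50
Difference = |152294.78 − 153297.50| = 1002.72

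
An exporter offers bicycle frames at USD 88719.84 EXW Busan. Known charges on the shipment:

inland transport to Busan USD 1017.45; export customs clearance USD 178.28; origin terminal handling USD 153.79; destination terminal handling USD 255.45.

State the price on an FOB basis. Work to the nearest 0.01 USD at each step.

FOB price: USD 90069.36

Not relevant to the conversion: destination terminal — on the buyer under both terms; not part of either seller's price.
From EXW to FOB, the seller additionally bears: inland to port, export clearance, origin terminal.
FOB price = 88719.84 + 1017.45 + 178.28 + 153.79 = 90069.36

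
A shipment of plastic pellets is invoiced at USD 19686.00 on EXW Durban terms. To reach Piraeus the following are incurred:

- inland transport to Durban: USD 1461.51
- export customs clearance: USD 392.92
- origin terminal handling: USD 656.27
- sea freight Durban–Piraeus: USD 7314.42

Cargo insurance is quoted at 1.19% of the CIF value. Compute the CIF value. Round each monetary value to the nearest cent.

CIF value: USD 29866.53

Let C be the CIF value. C = EXW price + pre-shipment costs + freight + 1.19% × C
C − 1.19% × C = 19686.00 + 1461.51 + 392.92 + 656.27 + 7314.42
0.9881 × C = 29511.12
C = 29511.12 / 0.9881 = 29866.53
Insurance premium = 1.19% × 29866.53 = 355.41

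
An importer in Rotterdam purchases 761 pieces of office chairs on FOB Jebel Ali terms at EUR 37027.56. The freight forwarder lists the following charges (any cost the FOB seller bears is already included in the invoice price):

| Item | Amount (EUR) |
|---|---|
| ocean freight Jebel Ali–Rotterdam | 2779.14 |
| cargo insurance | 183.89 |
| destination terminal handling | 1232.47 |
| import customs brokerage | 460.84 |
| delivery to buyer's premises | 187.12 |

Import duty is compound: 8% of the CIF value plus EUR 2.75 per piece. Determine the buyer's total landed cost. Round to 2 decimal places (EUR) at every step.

FOB: the seller bears costs until goods are on board at the origin port; the buyer bears freight, insurance and all costs thereafter.
CIF value = FOB price + freight + insurance = 37027.56 + 2779.14 + 183.89 = 39990.59
Ad valorem component: 39990.59 × 8% = 3199.25
Specific component: 761 × 2.75 = 2092.75
Import duty = 3199.25 + 2092.75 = 5292.00
Buyer bears: freight 2779.14 + insurance 183.89 + destination terminal 1232.47 + brokerage 460.84 + delivery 187.12 + duty 5292.00 = 10135.46
Landed cost = invoice 37027.56 + 10135.46 = 47163.02

Total landed cost: EUR 47163.02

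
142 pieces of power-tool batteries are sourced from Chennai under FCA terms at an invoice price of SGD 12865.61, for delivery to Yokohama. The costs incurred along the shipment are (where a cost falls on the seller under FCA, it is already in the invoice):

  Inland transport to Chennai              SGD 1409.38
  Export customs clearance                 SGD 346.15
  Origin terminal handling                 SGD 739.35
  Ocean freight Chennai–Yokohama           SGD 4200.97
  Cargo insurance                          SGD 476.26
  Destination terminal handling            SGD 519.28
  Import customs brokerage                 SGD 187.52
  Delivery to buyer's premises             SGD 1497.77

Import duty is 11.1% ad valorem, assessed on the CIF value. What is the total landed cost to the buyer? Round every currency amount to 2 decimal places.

FCA: the seller delivers export-cleared goods to the carrier; the buyer bears costs from that point.
Already in the invoice (seller's account under FCA): inland to port, export clearance — exclude.
CIF value = FCA price + origin terminal + freight + insurance = 12865.61 + 739.35 + 4200.97 + 476.26 = 18282.19
Import duty = 18282.19 × 11.1% = 2029.32
Buyer bears: origin terminal 739.35 + freight 4200.97 + insurance 476.26 + destination terminal 519.28 + brokerage 187.52 + delivery 1497.77 + duty 2029.32 = 9650.47
Landed cost = invoice 12865.61 + 9650.47 = 22516.08

Total landed cost: SGD 22516.08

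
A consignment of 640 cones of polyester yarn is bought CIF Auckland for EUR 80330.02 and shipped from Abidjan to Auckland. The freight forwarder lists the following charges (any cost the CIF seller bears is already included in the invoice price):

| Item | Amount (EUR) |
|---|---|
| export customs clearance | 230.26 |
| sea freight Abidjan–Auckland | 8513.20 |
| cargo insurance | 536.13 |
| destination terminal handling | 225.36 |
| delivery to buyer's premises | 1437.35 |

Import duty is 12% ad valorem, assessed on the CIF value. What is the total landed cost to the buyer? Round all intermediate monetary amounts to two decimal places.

Total landed cost: EUR 91632.33

CIF: the seller pays costs through ocean freight and marine insurance to the destination port.
Already in the invoice (seller's account under CIF): export clearance, freight, insurance — exclude.
The CIF price already equals the CIF value: 80330.02
Import duty = 80330.02 × 12% = 9639.60
Buyer bears: destination terminal 225.36 + delivery 1437.35 + duty 9639.60 = 11302.31
Landed cost = invoice 80330.02 + 11302.31 = 91632.33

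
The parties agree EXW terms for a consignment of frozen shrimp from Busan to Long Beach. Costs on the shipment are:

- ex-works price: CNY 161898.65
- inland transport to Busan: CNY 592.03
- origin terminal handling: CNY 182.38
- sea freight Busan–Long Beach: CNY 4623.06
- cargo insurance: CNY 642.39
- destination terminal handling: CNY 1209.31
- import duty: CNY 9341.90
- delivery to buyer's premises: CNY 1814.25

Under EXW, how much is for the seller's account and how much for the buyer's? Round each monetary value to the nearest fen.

Seller: CNY 161898.65; buyer: CNY 18405.32

EXW: the seller makes goods available at their premises; the buyer bears all onward costs.
Seller's account: goods 161898.65 = 161898.65
Buyer's account: inland to port 592.03 + origin terminal 182.38 + freight 4623.06 + insurance 642.39 + destination terminal 1209.31 + duty 9341.90 + delivery 1814.25 = 18405.32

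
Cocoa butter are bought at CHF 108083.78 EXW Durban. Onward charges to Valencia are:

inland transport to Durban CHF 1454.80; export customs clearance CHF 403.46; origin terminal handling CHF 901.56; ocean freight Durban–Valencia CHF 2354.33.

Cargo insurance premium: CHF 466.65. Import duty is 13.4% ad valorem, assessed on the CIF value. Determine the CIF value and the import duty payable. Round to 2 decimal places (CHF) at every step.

CIF value: CHF 113664.58; import duty: CHF 15231.05

CIF = EXW price + pre-shipment costs + freight + insurance
CIF = 108083.78 + 1454.80 + 403.46 + 901.56 + 2354.33 + 466.65 = 113664.58
Import duty = 113664.58 × 13.4% = 15231.05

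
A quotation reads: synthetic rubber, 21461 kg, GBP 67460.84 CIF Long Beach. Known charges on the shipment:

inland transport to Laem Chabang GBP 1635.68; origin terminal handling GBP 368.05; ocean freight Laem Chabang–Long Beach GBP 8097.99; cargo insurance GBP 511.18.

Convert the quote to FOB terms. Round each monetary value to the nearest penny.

Not relevant to the conversion: inland to port, origin terminal — on the seller under both CIF and FOB; already in the CIF price and stays in the FOB price.
From CIF to FOB, the seller no longer bears: freight, insurance.
FOB price = 67460.84 − 8097.99 − 511.18 = 58851.67

FOB price: GBP 58851.67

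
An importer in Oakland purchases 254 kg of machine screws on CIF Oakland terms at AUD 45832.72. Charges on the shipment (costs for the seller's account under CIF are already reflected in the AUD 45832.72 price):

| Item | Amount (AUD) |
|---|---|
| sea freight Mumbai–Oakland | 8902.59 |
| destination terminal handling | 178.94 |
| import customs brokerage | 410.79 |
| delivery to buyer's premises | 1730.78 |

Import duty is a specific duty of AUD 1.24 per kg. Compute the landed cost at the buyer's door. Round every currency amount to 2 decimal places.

Total landed cost: AUD 48468.19

CIF: the seller pays costs through ocean freight and marine insurance to the destination port.
Already in the invoice (seller's account under CIF): freight — exclude.
The CIF price already equals the CIF value: 45832.72
Import duty = 254 × 1.24 = 314.96
Buyer bears: destination terminal 178.94 + brokerage 410.79 + delivery 1730.78 + duty 314.96 = 2635.47
Landed cost = invoice 45832.72 + 2635.47 = 48468.19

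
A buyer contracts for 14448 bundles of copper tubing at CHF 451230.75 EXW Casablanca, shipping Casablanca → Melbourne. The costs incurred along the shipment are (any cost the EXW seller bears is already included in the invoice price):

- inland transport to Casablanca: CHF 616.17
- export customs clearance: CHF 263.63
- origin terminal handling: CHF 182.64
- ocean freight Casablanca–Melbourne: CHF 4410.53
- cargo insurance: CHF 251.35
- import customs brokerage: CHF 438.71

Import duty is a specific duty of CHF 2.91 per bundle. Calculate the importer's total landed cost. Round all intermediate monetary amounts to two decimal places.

Total landed cost: CHF 499437.46

EXW: the seller makes goods available at their premises; the buyer bears all onward costs.
CIF value = EXW price + inland to port + export clearance + origin terminal + freight + insurance = 451230.75 + 616.17 + 263.63 + 182.64 + 4410.53 + 251.35 = 456955.07
Import duty = 14448 × 2.91 = 42043.68
Buyer bears: inland to port 616.17 + export clearance 263.63 + origin terminal 182.64 + freight 4410.53 + insurance 251.35 + brokerage 438.71 + duty 42043.68 = 48206.71
Landed cost = invoice 451230.75 + 48206.71 = 499437.46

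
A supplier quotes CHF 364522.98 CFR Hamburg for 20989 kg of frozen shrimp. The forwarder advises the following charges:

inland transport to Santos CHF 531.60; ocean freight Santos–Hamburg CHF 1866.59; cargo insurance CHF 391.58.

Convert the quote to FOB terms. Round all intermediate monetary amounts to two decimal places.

Not relevant to the conversion: inland to port — on the seller under both CFR and FOB; already in the CFR price and stays in the FOB price. insurance — on the buyer under both terms; not part of either seller's price.
From CFR to FOB, the seller no longer bears: freight.
FOB price = 364522.98 − 1866.59 = 362656.39

FOB price: CHF 362656.39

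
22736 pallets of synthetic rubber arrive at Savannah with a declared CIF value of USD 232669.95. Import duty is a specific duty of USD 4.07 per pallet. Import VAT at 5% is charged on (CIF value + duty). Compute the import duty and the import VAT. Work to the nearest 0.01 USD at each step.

Import duty = 22736 × 4.07 = 92535.52
VAT base = CIF + duty = 232669.95 + 92535.52 = 325205.47
Import VAT = 325205.47 × 5% = 16260.27

Import duty: USD 92535.52; import VAT: USD 16260.27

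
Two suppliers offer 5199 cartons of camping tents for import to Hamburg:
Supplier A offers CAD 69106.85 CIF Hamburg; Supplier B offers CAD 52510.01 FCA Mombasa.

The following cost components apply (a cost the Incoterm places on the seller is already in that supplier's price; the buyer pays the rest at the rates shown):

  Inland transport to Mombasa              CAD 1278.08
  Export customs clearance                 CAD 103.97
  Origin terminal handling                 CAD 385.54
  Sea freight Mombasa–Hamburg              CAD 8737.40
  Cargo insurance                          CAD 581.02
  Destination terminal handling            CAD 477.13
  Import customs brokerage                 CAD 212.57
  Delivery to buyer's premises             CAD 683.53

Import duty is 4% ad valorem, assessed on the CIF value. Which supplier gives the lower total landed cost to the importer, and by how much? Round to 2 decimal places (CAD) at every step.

Supplier B is cheaper by CAD 7168.59

Supplier A (CIF):
The CIF price already equals the CIF value: 69106.85
Import duty = 69106.85 × 4% = 2764.27
Buyer bears (A): 477.13 + 212.57 + 683.53 = 1373.23
Landed cost (A) = invoice 69106.85 + 1373.23 + duty 2764.27 = 73244.35
Supplier B (FCA):
CIF value = FCA price + origin terminal + freight + insurance = 52510.01 + 385.54 + 8737.40 + 581.02 = 62213.97
Import duty = 62213.97 × 4% = 2488.56
Buyer bears (B): 385.54 + 8737.40 + 581.02 + 477.13 + 212.57 + 683.53 = 11077.19
Landed cost (B) = invoice 52510.01 + 11077.19 + duty 2488.56 = 66075.76
Difference = |73244.35 − 66075.76| = 7168.59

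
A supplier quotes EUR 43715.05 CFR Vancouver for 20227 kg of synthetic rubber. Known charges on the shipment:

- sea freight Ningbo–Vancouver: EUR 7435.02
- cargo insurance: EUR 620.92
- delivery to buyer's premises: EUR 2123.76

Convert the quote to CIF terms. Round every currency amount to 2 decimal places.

CIF price: EUR 44335.97

Not relevant to the conversion: freight — on the seller under both CFR and CIF; already in the CFR price and stays in the CIF price. delivery — on the buyer under both terms; not part of either seller's price.
From CFR to CIF, the seller additionally bears: insurance.
CIF price = 43715.05 + 620.92 = 44335.97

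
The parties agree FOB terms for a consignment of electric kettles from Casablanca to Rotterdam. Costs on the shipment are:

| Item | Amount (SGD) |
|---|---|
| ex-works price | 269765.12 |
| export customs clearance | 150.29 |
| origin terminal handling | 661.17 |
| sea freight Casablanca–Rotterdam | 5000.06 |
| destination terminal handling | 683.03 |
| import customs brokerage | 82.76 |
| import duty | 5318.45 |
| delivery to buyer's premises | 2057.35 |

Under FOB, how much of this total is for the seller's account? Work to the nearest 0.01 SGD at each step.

FOB: the seller bears costs until goods are on board at the origin port; the buyer bears freight, insurance and all costs thereafter.
Seller's account: goods 269765.12 + export clearance 150.29 + origin terminal 661.17 = 270576.58
Buyer's account: freight 5000.06 + destination terminal 683.03 + brokerage 82.76 + duty 5318.45 + delivery 2057.35 = 13141.65

Seller's account: SGD 270576.58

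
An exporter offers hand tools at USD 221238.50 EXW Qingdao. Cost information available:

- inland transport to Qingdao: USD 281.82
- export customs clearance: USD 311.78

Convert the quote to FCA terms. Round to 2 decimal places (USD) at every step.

FCA price: USD 221832.10

From EXW to FCA, the seller additionally bears: inland to port, export clearance.
FCA price = 221238.50 + 281.82 + 311.78 = 221832.10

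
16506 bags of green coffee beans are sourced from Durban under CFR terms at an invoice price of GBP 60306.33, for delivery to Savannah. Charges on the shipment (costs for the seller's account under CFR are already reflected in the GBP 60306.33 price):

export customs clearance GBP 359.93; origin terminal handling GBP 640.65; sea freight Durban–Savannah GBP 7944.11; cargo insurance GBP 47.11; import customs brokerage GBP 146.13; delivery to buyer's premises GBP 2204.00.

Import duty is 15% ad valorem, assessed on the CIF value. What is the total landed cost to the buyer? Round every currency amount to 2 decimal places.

Total landed cost: GBP 71756.59

CFR: the seller pays costs through ocean freight to the destination port, but not insurance.
Already in the invoice (seller's account under CFR): export clearance, origin terminal, freight — exclude.
CIF value = CFR price + insurance = 60306.33 + 47.11 = 60353.44
Import duty = 60353.44 × 15% = 9053.02
Buyer bears: insurance 47.11 + brokerage 146.13 + delivery 2204.00 + duty 9053.02 = 11450.26
Landed cost = invoice 60306.33 + 11450.26 = 71756.59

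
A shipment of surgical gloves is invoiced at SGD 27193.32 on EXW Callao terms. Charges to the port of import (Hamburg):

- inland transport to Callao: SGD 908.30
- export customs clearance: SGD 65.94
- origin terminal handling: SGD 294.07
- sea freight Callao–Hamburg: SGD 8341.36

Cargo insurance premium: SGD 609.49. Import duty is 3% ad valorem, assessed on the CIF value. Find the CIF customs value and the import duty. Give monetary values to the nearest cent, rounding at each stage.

CIF = EXW price + pre-shipment costs + freight + insurance
CIF = 27193.32 + 908.30 + 65.94 + 294.07 + 8341.36 + 609.49 = 37412.48
Import duty = 37412.48 × 3% = 1122.37

CIF value: SGD 37412.48; import duty: SGD 1122.37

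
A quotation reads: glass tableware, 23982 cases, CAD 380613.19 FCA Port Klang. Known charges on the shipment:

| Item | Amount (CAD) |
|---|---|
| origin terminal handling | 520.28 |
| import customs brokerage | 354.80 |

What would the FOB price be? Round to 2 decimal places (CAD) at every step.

Not relevant to the conversion: brokerage — on the buyer under both terms; not part of either seller's price.
From FCA to FOB, the seller additionally bears: origin terminal.
FOB price = 380613.19 + 520.28 = 381133.47

FOB price: CAD 381133.47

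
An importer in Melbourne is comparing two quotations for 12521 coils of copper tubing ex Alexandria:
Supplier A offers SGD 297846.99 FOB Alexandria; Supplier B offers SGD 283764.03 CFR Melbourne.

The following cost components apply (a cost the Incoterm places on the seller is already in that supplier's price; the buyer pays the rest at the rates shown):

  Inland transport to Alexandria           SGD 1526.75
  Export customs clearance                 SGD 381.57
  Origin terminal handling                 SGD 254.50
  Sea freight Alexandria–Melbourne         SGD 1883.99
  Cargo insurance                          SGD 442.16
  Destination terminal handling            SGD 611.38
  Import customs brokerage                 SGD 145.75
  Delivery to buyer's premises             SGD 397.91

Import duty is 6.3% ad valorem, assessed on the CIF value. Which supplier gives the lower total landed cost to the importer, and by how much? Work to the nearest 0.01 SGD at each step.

Supplier B is cheaper by SGD 16972.87

Supplier A (FOB):
CIF value = FOB price + freight + insurance = 297846.99 + 1883.99 + 442.16 = 300173.14
Import duty = 300173.14 × 6.3% = 18910.91
Buyer bears (A): 1883.99 + 442.16 + 611.38 + 145.75 + 397.91 = 3481.19
Landed cost (A) = invoice 297846.99 + 3481.19 + duty 18910.91 = 320239.09
Supplier B (CFR):
CIF value = CFR price + insurance = 283764.03 + 442.16 = 284206.19
Import duty = 284206.19 × 6.3% = 17904.99
Buyer bears (B): 442.16 + 611.38 + 145.75 + 397.91 = 1597.20
Landed cost (B) = invoice 283764.03 + 1597.20 + duty 17904.99 = 303266.22
Difference = |320239.09 − 303266.22| = 16972.87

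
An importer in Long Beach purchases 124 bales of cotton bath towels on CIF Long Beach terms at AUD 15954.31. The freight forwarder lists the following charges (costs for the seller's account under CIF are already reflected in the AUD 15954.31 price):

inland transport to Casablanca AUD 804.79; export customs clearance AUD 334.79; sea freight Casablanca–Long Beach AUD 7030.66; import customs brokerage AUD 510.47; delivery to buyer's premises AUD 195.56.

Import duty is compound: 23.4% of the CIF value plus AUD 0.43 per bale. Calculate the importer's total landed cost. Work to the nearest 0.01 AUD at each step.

Total landed cost: AUD 20446.97

CIF: the seller pays costs through ocean freight and marine insurance to the destination port.
Already in the invoice (seller's account under CIF): inland to port, export clearance, freight — exclude.
The CIF price already equals the CIF value: 15954.31
Ad valorem component: 15954.31 × 23.4% = 3733.31
Specific component: 124 × 0.43 = 53.32
Import duty = 3733.31 + 53.32 = 3786.63
Buyer bears: brokerage 510.47 + delivery 195.56 + duty 3786.63 = 4492.66
Landed cost = invoice 15954.31 + 4492.66 = 20446.97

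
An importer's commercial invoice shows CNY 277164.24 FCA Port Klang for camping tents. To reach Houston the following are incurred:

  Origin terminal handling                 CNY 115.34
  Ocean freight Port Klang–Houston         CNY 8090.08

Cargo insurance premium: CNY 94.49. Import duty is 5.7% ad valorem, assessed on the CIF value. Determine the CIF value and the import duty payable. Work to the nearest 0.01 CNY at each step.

CIF = FCA price + pre-shipment costs + freight + insurance
CIF = 277164.24 + 115.34 + 8090.08 + 94.49 = 285464.15
Import duty = 285464.15 × 5.7% = 16271.46

CIF value: CNY 285464.15; import duty: CNY 16271.46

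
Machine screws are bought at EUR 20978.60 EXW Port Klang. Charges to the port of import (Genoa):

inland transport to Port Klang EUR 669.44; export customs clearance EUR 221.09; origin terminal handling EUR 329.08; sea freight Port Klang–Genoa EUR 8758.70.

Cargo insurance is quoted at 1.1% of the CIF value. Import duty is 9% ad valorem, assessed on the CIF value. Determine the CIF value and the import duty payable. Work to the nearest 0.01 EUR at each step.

CIF value: EUR 31301.22; import duty: EUR 2817.11

Let C be the CIF value. C = EXW price + pre-shipment costs + freight + 1.1% × C
C − 1.1% × C = 20978.60 + 669.44 + 221.09 + 329.08 + 8758.70
0.989 × C = 30956.91
C = 30956.91 / 0.989 = 31301.22
Insurance premium = 1.1% × 31301.22 = 344.31
Import duty = 31301.22 × 9% = 2817.11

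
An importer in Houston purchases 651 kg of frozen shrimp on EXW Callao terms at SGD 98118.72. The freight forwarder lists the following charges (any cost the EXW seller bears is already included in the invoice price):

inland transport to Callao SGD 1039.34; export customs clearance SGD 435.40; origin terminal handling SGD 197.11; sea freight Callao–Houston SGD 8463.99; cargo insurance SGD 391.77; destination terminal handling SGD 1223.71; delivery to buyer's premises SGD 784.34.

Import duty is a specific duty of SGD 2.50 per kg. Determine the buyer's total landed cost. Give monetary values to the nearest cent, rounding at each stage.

Total landed cost: SGD 112281.88

EXW: the seller makes goods available at their premises; the buyer bears all onward costs.
CIF value = EXW price + inland to port + export clearance + origin terminal + freight + insurance = 98118.72 + 1039.34 + 435.40 + 197.11 + 8463.99 + 391.77 = 108646.33
Import duty = 651 × 2.50 = 1627.50
Buyer bears: inland to port 1039.34 + export clearance 435.40 + origin terminal 197.11 + freight 8463.99 + insurance 391.77 + destination terminal 1223.71 + delivery 784.34 + duty 1627.50 = 14163.16
Landed cost = invoice 98118.72 + 14163.16 = 112281.88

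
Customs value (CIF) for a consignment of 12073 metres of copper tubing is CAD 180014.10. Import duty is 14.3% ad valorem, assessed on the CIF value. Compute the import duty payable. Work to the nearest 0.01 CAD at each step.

Import duty: CAD 25742.02

Import duty = 180014.10 × 14.3% = 25742.02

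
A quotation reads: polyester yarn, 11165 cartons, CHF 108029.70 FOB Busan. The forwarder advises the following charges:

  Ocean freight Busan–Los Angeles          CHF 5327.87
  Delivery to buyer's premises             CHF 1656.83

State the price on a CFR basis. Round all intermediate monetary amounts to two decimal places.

Not relevant to the conversion: delivery — on the buyer under both terms; not part of either seller's price.
From FOB to CFR, the seller additionally bears: freight.
CFR price = 108029.70 + 5327.87 = 113357.57

CFR price: CHF 113357.57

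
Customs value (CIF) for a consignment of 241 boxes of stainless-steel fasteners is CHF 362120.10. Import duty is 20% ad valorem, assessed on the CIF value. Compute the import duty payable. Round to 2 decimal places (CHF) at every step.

Import duty: CHF 72424.02

Import duty = 362120.10 × 20% = 72424.02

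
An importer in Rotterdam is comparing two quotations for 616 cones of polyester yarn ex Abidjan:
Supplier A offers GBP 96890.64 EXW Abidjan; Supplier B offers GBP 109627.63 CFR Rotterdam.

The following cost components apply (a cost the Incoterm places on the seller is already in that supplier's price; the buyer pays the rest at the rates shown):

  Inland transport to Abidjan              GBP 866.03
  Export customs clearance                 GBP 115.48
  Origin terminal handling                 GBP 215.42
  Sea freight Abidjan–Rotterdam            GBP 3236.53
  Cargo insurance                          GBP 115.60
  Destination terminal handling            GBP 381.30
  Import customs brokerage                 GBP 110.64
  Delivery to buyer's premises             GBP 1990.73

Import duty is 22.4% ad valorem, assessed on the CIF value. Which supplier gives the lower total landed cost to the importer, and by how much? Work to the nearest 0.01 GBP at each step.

Supplier A is cheaper by GBP 10163.52

Supplier A (EXW):
CIF value = EXW price + inland to port + export clearance + origin terminal + freight + insurance = 96890.64 + 866.03 + 115.48 + 215.42 + 3236.53 + 115.60 = 101439.70
Import duty = 101439.70 × 22.4% = 22722.49
Buyer bears (A): 866.03 + 115.48 + 215.42 + 3236.53 + 115.60 + 381.30 + 110.64 + 1990.73 = 7031.73
Landed cost (A) = invoice 96890.64 + 7031.73 + duty 22722.49 = 126644.86
Supplier B (CFR):
CIF value = CFR price + insurance = 109627.63 + 115.60 = 109743.23
Import duty = 109743.23 × 22.4% = 24582.48
Buyer bears (B): 115.60 + 381.30 + 110.64 + 1990.73 = 2598.27
Landed cost (B) = invoice 109627.63 + 2598.27 + duty 24582.48 = 136808.38
Difference = |126644.86 − 136808.38| = 10163.52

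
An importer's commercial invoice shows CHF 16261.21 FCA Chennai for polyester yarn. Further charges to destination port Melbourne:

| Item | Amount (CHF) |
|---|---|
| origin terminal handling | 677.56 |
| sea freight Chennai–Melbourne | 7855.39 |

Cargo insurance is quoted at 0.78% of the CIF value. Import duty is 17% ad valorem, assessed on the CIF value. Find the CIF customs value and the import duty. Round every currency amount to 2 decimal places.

Let C be the CIF value. C = FCA price + pre-shipment costs + freight + 0.78% × C
C − 0.78% × C = 16261.21 + 677.56 + 7855.39
0.9922 × C = 24794.16
C = 24794.16 / 0.9922 = 24989.07
Insurance premium = 0.78% × 24989.07 = 194.91
Import duty = 24989.07 × 17% = 4248.14

CIF value: CHF 24989.07; import duty: CHF 4248.14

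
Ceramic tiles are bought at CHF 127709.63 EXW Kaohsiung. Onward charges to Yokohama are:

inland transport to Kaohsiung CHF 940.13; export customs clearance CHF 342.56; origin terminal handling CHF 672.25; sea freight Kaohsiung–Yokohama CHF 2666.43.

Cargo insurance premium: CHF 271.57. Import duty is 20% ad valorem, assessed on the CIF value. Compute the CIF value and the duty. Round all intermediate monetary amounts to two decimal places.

CIF = EXW price + pre-shipment costs + freight + insurance
CIF = 127709.63 + 940.13 + 342.56 + 672.25 + 2666.43 + 271.57 = 132602.57
Import duty = 132602.57 × 20% = 26520.51

CIF value: CHF 132602.57; import duty: CHF 26520.51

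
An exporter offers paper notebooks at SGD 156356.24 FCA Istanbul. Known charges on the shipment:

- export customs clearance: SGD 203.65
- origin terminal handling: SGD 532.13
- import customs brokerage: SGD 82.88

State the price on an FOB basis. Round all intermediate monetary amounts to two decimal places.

FOB price: SGD 156888.37

Not relevant to the conversion: export clearance — on the seller under both FCA and FOB; already in the FCA price and stays in the FOB price. brokerage — on the buyer under both terms; not part of either seller's price.
From FCA to FOB, the seller additionally bears: origin terminal.
FOB price = 156356.24 + 532.13 = 156888.37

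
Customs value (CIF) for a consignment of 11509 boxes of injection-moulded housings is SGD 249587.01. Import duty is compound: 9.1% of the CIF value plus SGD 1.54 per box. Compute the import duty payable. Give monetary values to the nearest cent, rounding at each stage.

Import duty: SGD 40436.28

Ad valorem component: 249587.01 × 9.1% = 22712.42
Specific component: 11509 × 1.54 = 17723.86
Import duty = 22712.42 + 17723.86 = 40436.28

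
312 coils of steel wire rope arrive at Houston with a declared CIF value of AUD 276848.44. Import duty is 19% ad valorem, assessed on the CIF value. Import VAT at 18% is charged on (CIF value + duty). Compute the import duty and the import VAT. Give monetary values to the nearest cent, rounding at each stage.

Import duty = 276848.44 × 19% = 52601.20
VAT base = CIF + duty = 276848.44 + 52601.20 = 329449.64
Import VAT = 329449.64 × 18% = 59300.94

Import duty: AUD 52601.20; import VAT: AUD 59300.94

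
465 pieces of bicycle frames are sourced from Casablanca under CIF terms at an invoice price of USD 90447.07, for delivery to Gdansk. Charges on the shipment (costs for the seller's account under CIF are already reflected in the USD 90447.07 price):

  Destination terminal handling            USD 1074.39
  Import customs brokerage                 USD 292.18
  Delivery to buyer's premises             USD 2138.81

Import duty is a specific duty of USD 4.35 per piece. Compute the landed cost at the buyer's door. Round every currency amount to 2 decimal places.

Total landed cost: USD 95975.20

CIF: the seller pays costs through ocean freight and marine insurance to the destination port.
The CIF price already equals the CIF value: 90447.07
Import duty = 465 × 4.35 = 2022.75
Buyer bears: destination terminal 1074.39 + brokerage 292.18 + delivery 2138.81 + duty 2022.75 = 5528.13
Landed cost = invoice 90447.07 + 5528.13 = 95975.20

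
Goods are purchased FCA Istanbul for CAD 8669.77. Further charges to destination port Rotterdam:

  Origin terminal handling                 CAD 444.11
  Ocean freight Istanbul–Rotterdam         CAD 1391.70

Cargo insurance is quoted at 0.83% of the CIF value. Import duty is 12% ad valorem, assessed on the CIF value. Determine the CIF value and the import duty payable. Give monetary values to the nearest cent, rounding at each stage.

CIF value: CAD 10593.51; import duty: CAD 1271.22

Let C be the CIF value. C = FCA price + pre-shipment costs + freight + 0.83% × C
C − 0.83% × C = 8669.77 + 444.11 + 1391.70
0.9917 × C = 10505.58
C = 10505.58 / 0.9917 = 10593.51
Insurance premium = 0.83% × 10593.51 = 87.93
Import duty = 10593.51 × 12% = 1271.22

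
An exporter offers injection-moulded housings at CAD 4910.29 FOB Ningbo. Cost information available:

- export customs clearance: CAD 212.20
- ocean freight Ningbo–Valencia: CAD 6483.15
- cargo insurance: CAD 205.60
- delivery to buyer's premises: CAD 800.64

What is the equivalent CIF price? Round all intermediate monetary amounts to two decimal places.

Not relevant to the conversion: export clearance — on the seller under both FOB and CIF; already in the FOB price and stays in the CIF price. delivery — on the buyer under both terms; not part of either seller's price.
From FOB to CIF, the seller additionally bears: freight, insurance.
CIF price = 4910.29 + 6483.15 + 205.60 = 11599.04

CIF price: CAD 11599.04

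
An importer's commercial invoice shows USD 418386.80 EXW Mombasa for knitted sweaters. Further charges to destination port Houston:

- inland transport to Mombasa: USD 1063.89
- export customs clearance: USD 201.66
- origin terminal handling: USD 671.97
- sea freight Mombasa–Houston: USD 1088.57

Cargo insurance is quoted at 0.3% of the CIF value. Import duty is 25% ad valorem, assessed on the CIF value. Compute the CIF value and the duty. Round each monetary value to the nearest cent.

CIF value: USD 422680.93; import duty: USD 105670.23

Let C be the CIF value. C = EXW price + pre-shipment costs + freight + 0.3% × C
C − 0.3% × C = 418386.80 + 1063.89 + 201.66 + 671.97 + 1088.57
0.997 × C = 421412.89
C = 421412.89 / 0.997 = 422680.93
Insurance premium = 0.3% × 422680.93 = 1268.04
Import duty = 422680.93 × 25% = 105670.23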